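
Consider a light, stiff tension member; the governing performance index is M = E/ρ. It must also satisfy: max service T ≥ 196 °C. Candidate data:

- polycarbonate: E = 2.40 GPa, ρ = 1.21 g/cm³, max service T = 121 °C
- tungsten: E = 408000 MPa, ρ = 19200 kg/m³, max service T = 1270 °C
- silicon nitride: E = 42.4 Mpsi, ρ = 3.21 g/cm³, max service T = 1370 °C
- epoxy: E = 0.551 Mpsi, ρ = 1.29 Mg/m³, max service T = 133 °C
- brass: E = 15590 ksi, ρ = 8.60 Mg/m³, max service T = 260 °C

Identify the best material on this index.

Screen on constraints: max service T ≥ 196 °C. Survivors: tungsten, silicon nitride, brass.
In SI units:
  tungsten: E = 408.0 GPa, ρ = 19200 kg/m³
  silicon nitride: E = 292.3 GPa, ρ = 3210 kg/m³
  brass: E = 107.5 GPa, ρ = 8600 kg/m³
  silicon nitride: M = 91.1 MN·m/kg
  tungsten: M = 21.2 MN·m/kg
  brass: M = 12.5 MN·m/kg
Silicon nitride has the largest M.

silicon nitride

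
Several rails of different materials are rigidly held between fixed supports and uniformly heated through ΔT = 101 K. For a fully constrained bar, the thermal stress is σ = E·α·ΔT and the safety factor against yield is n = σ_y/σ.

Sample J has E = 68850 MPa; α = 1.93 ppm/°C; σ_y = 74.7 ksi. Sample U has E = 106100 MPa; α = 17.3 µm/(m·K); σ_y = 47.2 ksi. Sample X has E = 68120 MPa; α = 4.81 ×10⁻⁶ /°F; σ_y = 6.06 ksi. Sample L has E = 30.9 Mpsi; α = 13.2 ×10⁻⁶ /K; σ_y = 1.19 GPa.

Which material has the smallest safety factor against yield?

sample X

With everything in SI (GPa, ×10⁻⁶/K, MPa):
  sample J: E = 68.85, α = 1.93, σ_y = 515.0 → σ = 13.4 MPa, n = 38.4
  sample U: E = 106.1, α = 17.3, σ_y = 325.4 → σ = 185 MPa, n = 1.76
  sample X: E = 68.12, α = 8.66, σ_y = 41.78 → σ = 59.6 MPa, n = 0.701
  sample L: E = 213.0, α = 13.2, σ_y = 1190 → σ = 284 MPa, n = 4.19
Sample X has the lowest safety factor, n = 0.701.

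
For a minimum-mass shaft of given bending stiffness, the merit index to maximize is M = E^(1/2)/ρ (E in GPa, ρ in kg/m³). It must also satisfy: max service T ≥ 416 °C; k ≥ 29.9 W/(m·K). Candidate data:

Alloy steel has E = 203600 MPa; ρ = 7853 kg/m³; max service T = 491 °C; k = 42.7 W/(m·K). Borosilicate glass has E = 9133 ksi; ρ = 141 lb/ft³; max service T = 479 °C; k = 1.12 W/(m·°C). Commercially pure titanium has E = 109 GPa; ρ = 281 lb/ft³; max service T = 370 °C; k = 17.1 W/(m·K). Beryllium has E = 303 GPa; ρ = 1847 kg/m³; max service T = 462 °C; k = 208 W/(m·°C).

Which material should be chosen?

Screen on constraints: max service T ≥ 416 °C; k ≥ 29.9 W/(m·K). Survivors: alloy steel, beryllium.
Normalizing units and computing the index:
  alloy steel: E = 203.6 GPa, ρ = 7853 kg/m³
  beryllium: E = 303.0 GPa, ρ = 1847 kg/m³
  beryllium: M = 9.42×10⁻³
  alloy steel: M = 1.82×10⁻³
The maximum is for beryllium.

beryllium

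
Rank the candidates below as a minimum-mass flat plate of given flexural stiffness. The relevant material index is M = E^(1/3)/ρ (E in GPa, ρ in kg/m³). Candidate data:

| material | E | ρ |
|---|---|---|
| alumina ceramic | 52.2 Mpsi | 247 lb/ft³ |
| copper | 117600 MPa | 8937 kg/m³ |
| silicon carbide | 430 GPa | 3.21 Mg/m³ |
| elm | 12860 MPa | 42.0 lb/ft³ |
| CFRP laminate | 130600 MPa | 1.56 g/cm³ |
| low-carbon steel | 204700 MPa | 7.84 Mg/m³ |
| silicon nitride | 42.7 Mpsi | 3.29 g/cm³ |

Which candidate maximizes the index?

elm

After converting to SI:
  alumina ceramic: E = 359.9 GPa, ρ = 3957 kg/m³
  copper: E = 117.6 GPa, ρ = 8937 kg/m³
  silicon carbide: E = 430.0 GPa, ρ = 3210 kg/m³
  elm: E = 12.86 GPa, ρ = 672.8 kg/m³
  CFRP laminate: E = 130.6 GPa, ρ = 1560 kg/m³
  low-carbon steel: E = 204.7 GPa, ρ = 7840 kg/m³
  silicon nitride: E = 294.4 GPa, ρ = 3290 kg/m³
  elm: M = 3.48×10⁻³
  CFRP laminate: M = 3.25×10⁻³
  silicon carbide: M = 2.35×10⁻³
  silicon nitride: M = 2.02×10⁻³
  alumina ceramic: M = 1.80×10⁻³
  low-carbon steel: M = 0.752×10⁻³
  copper: M = 0.548×10⁻³
The maximum is for elm.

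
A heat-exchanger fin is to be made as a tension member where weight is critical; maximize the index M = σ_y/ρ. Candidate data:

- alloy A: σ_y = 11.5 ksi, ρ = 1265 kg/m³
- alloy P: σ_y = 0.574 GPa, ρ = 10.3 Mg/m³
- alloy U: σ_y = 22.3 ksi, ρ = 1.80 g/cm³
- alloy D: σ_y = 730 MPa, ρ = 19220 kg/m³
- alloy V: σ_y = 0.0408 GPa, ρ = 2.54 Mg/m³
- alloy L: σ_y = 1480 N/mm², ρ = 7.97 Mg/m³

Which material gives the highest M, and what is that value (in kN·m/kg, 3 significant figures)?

In SI units:
  alloy A: σ_y = 79.29 MPa, ρ = 1265 kg/m³
  alloy P: σ_y = 574.0 MPa, ρ = 10300 kg/m³
  alloy U: σ_y = 153.8 MPa, ρ = 1800 kg/m³
  alloy D: σ_y = 730.0 MPa, ρ = 19220 kg/m³
  alloy V: σ_y = 40.80 MPa, ρ = 2540 kg/m³
  alloy L: σ_y = 1480 MPa, ρ = 7970 kg/m³
  alloy L: M = 186 kN·m/kg
  alloy U: M = 85.4 kN·m/kg
  alloy A: M = 62.7 kN·m/kg
  alloy P: M = 55.7 kN·m/kg
  alloy D: M = 38.0 kN·m/kg
  alloy V: M = 16.1 kN·m/kg
Highest index: alloy L.

alloy L, M = 186 kN·m/kg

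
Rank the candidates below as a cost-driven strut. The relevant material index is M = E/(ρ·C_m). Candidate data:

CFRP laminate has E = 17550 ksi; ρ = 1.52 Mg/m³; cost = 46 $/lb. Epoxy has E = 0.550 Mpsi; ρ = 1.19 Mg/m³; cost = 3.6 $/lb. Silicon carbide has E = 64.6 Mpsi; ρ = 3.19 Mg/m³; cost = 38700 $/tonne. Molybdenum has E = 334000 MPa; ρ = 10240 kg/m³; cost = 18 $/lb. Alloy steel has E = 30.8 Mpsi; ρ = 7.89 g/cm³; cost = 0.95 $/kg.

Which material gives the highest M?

After converting to SI:
  CFRP laminate: E = 121.0 GPa, ρ = 1520 kg/m³, cost = 101.4 $/kg
  epoxy: E = 3.792 GPa, ρ = 1190 kg/m³, cost = 7.937 $/kg
  silicon carbide: E = 445.4 GPa, ρ = 3190 kg/m³, cost = 38.70 $/kg
  molybdenum: E = 334.0 GPa, ρ = 10240 kg/m³, cost = 39.68 $/kg
  alloy steel: E = 212.4 GPa, ρ = 7890 kg/m³, cost = 0.9500 $/kg
  alloy steel: M = 28.3 MN·m per $
  silicon carbide: M = 3.61 MN·m per $
  molybdenum: M = 0.822 MN·m per $
  CFRP laminate: M = 0.785 MN·m per $
  epoxy: M = 0.402 MN·m per $
The maximum is for alloy steel.

alloy steel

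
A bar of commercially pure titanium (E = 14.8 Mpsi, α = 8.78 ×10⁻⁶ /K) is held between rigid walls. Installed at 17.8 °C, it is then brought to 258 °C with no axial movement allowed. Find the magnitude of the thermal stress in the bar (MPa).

E = 14.8 Mpsi = 102.0 GPa.
ΔT = 240.2 K. Constrained thermal stress σ = E·α·ΔT = 102.0×10³ MPa × 8.78×10⁻⁶ × 240.2 = 215 MPa (compressive).

215 MPa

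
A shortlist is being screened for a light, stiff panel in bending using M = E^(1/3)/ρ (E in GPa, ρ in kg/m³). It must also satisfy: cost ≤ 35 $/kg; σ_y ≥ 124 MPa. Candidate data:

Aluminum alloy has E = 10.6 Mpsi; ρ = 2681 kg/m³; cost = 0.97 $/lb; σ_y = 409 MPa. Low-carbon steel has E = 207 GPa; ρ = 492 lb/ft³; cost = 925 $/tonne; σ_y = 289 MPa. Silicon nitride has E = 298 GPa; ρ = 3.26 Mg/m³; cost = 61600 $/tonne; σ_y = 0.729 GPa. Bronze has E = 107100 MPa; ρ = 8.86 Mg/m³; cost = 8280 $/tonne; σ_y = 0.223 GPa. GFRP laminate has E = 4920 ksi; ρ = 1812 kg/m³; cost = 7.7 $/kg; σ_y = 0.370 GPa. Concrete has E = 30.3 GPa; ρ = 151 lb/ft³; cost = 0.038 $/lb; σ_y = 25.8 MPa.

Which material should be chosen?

Screen on constraints: cost ≤ 35 $/kg; σ_y ≥ 124 MPa. Survivors: aluminum alloy, low-carbon steel, bronze, GFRP laminate.
Normalizing units and computing the index:
  aluminum alloy: E = 73.08 GPa, ρ = 2681 kg/m³
  low-carbon steel: E = 207.0 GPa, ρ = 7881 kg/m³
  bronze: E = 107.1 GPa, ρ = 8860 kg/m³
  GFRP laminate: E = 33.92 GPa, ρ = 1812 kg/m³
  GFRP laminate: M = 1.79×10⁻³
  aluminum alloy: M = 1.56×10⁻³
  low-carbon steel: M = 0.751×10⁻³
  bronze: M = 0.536×10⁻³
The maximum is for GFRP laminate.

GFRP laminate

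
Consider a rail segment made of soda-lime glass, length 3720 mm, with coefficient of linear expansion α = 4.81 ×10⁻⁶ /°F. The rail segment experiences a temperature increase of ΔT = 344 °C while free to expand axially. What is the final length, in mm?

Convert α: 4.81×10⁻⁶/°F × (9/5) = 8.66×10⁻⁶/K.
ΔL = α·L₀·ΔT = 8.66×10⁻⁶ × 3720 mm × 344.0 K = 11.1 mm.
L = L₀ + ΔL = 3720 + 11.1 = 3731.1 mm.

3731.1 mm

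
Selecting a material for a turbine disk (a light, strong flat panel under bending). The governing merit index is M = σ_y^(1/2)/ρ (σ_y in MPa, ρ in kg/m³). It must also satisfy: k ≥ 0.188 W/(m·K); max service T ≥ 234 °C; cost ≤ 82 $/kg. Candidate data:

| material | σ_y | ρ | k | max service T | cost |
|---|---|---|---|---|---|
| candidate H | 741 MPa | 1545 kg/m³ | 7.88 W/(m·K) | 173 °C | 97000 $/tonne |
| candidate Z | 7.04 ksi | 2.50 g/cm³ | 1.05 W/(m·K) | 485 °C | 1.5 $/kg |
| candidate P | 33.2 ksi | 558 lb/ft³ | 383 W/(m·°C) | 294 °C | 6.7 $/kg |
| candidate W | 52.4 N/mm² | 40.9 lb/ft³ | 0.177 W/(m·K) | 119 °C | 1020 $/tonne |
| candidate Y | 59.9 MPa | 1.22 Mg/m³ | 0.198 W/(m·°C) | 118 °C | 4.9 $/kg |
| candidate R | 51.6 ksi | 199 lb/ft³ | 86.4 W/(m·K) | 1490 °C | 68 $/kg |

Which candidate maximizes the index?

candidate R

Screen on constraints: k ≥ 0.188 W/(m·K); max service T ≥ 234 °C; cost ≤ 82 $/kg. Survivors: candidate Z, candidate P, candidate R.
In SI units:
  candidate Z: σ_y = 48.54 MPa, ρ = 2500 kg/m³
  candidate P: σ_y = 228.9 MPa, ρ = 8938 kg/m³
  candidate R: σ_y = 355.8 MPa, ρ = 3188 kg/m³
  candidate R: M = 5.92×10⁻³
  candidate Z: M = 2.79×10⁻³
  candidate P: M = 1.69×10⁻³
Highest index: candidate R.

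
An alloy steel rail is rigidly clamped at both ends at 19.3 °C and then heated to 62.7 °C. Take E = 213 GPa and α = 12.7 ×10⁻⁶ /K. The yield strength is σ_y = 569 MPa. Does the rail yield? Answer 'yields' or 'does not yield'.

ΔT = 43.40 K. Constrained thermal stress σ = E·α·ΔT = 213.0×10³ MPa × 12.7×10⁻⁶ × 43.40 = 117 MPa (compressive).
Compare to σ_y = 569 MPa: σ < σ_y, so it does not yield.

does not yield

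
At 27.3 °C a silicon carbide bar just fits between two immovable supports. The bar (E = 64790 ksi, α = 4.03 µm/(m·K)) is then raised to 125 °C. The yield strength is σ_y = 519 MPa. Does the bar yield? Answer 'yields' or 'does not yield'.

does not yield

E = 64790 ksi = 446.7 GPa.
ΔT = 97.70 K. Constrained thermal stress σ = E·α·ΔT = 446.7×10³ MPa × 4.03×10⁻⁶ × 97.70 = 176 MPa (compressive).
Compare to σ_y = 519 MPa: σ < σ_y, so it does not yield.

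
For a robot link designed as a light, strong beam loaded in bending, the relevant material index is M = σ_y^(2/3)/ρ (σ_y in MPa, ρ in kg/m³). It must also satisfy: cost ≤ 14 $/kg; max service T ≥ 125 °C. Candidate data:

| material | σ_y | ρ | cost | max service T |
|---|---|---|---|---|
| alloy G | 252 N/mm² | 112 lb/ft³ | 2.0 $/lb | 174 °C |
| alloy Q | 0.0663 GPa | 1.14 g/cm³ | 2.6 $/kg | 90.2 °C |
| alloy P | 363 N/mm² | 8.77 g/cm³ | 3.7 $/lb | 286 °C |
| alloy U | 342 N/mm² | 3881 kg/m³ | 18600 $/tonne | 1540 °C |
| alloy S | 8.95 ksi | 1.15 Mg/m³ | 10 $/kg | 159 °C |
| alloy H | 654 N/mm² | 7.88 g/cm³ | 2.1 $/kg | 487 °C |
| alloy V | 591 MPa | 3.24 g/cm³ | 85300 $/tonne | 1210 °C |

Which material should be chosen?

Screen on constraints: cost ≤ 14 $/kg; max service T ≥ 125 °C. Survivors: alloy G, alloy P, alloy S, alloy H.
Putting every candidate on a common basis:
  alloy G: σ_y = 252.0 MPa, ρ = 1794 kg/m³
  alloy P: σ_y = 363.0 MPa, ρ = 8770 kg/m³
  alloy S: σ_y = 61.71 MPa, ρ = 1150 kg/m³
  alloy H: σ_y = 654.0 MPa, ρ = 7880 kg/m³
  alloy G: M = 22.2×10⁻³
  alloy S: M = 13.6×10⁻³
  alloy H: M = 9.56×10⁻³
  alloy P: M = 5.80×10⁻³
The maximum is for alloy G.

alloy G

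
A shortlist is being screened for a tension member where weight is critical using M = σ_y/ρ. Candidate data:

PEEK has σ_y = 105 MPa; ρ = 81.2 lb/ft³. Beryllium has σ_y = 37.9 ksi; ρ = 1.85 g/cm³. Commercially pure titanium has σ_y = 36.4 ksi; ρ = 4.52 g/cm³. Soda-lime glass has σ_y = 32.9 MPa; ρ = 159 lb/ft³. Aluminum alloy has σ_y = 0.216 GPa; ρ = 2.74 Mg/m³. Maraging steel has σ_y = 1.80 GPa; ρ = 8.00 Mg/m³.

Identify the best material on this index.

maraging steel

After converting to SI:
  PEEK: σ_y = 105.0 MPa, ρ = 1301 kg/m³
  beryllium: σ_y = 261.3 MPa, ρ = 1850 kg/m³
  commercially pure titanium: σ_y = 251.0 MPa, ρ = 4520 kg/m³
  soda-lime glass: σ_y = 32.90 MPa, ρ = 2547 kg/m³
  aluminum alloy: σ_y = 216.0 MPa, ρ = 2740 kg/m³
  maraging steel: σ_y = 1800 MPa, ρ = 8000 kg/m³
  maraging steel: M = 225 kN·m/kg
  beryllium: M = 141 kN·m/kg
  PEEK: M = 80.7 kN·m/kg
  aluminum alloy: M = 78.8 kN·m/kg
  commercially pure titanium: M = 55.5 kN·m/kg
  soda-lime glass: M = 12.9 kN·m/kg
Maraging steel ranks first.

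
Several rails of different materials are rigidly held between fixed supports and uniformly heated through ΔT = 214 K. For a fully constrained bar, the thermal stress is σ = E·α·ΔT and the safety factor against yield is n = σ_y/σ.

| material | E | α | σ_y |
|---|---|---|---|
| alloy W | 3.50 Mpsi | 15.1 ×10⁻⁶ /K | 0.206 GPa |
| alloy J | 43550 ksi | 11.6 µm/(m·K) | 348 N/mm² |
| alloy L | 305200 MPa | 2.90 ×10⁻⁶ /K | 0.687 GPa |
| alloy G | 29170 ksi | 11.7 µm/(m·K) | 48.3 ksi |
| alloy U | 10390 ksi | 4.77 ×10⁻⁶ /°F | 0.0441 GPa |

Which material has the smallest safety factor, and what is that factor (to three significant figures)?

alloy U, n = 0.335

In consistent units (E in GPa, α in ×10⁻⁶/K, σ_y in MPa):
  alloy W: E = 24.13, α = 15.1, σ_y = 206.0 → σ = 78.0 MPa, n = 2.64
  alloy J: E = 300.3, α = 11.6, σ_y = 348.0 → σ = 745 MPa, n = 0.467
  alloy L: E = 305.2, α = 2.90, σ_y = 687.0 → σ = 189 MPa, n = 3.63
  alloy G: E = 201.1, α = 11.7, σ_y = 333.0 → σ = 504 MPa, n = 0.661
  alloy U: E = 71.64, α = 8.59, σ_y = 44.10 → σ = 132 MPa, n = 0.335
Alloy U has the lowest safety factor, n = 0.335.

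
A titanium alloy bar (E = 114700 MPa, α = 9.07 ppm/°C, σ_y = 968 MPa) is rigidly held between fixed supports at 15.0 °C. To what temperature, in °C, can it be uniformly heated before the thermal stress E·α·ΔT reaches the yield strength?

E = 114700 MPa = 114.7 GPa.
E·α·ΔT = 968.0 MPa ⇒ ΔT = 968.0 / (114.7×10³ × 9.07×10⁻⁶) = 930.5 K.
T = 15.0 + 930.5 = 945.5 °C.

945 °C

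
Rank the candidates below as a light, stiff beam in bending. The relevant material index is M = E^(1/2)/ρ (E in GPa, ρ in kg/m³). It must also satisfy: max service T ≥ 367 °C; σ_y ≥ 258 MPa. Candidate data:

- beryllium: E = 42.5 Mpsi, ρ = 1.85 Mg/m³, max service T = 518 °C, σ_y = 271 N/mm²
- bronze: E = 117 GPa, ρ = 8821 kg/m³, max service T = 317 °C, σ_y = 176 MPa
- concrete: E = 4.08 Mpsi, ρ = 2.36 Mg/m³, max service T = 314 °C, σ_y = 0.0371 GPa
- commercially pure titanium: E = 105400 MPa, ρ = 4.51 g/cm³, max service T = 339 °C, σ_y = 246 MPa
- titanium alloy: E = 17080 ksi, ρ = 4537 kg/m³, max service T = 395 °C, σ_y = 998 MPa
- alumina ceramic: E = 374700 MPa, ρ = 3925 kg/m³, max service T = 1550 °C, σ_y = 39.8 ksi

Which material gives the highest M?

Screen on constraints: max service T ≥ 367 °C; σ_y ≥ 258 MPa. Survivors: beryllium, titanium alloy, alumina ceramic.
Putting every candidate on a common basis:
  beryllium: E = 293.0 GPa, ρ = 1850 kg/m³
  titanium alloy: E = 117.8 GPa, ρ = 4537 kg/m³
  alumina ceramic: E = 374.7 GPa, ρ = 3925 kg/m³
  beryllium: M = 9.25×10⁻³
  alumina ceramic: M = 4.93×10⁻³
  titanium alloy: M = 2.39×10⁻³
Beryllium ranks first.

beryllium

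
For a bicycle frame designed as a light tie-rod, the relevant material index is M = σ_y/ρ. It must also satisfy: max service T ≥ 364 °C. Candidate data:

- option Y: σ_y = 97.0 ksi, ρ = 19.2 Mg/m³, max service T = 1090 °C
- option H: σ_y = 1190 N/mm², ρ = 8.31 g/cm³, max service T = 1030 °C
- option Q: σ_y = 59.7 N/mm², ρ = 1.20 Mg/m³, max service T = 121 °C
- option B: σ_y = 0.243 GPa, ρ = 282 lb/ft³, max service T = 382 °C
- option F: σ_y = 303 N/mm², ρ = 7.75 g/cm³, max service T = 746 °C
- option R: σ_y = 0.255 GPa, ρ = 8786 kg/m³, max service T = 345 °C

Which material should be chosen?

option H

Screen on constraints: max service T ≥ 364 °C. Survivors: option Y, option H, option B, option F.
Putting every candidate on a common basis:
  option Y: σ_y = 668.8 MPa, ρ = 19200 kg/m³
  option H: σ_y = 1190 MPa, ρ = 8310 kg/m³
  option B: σ_y = 243.0 MPa, ρ = 4517 kg/m³
  option F: σ_y = 303.0 MPa, ρ = 7750 kg/m³
  option H: M = 143 kN·m/kg
  option B: M = 53.8 kN·m/kg
  option F: M = 39.1 kN·m/kg
  option Y: M = 34.8 kN·m/kg
Highest index: option H.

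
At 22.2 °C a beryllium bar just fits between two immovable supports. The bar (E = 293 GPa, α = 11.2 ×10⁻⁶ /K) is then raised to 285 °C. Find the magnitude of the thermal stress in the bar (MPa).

ΔT = 262.8 K. Constrained thermal stress σ = E·α·ΔT = 293.0×10³ MPa × 11.2×10⁻⁶ × 262.8 = 862 MPa (compressive).

862 MPa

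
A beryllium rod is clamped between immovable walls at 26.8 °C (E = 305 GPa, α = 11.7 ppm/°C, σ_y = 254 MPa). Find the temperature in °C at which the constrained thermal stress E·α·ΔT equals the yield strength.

E·α·ΔT = 254.0 MPa ⇒ ΔT = 254.0 / (305.0×10³ × 11.7×10⁻⁶) = 71.18 K.
T = 26.8 + 71.18 = 97.98 °C.

98.0 °C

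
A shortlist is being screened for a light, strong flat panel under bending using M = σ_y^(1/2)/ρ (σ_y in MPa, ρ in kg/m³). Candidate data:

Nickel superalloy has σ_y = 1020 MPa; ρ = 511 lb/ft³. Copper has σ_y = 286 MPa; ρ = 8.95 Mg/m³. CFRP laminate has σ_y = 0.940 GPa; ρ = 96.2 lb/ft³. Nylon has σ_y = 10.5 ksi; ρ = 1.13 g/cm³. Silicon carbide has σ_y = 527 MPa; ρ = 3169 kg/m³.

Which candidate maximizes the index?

Putting every candidate on a common basis:
  nickel superalloy: σ_y = 1020 MPa, ρ = 8185 kg/m³
  copper: σ_y = 286.0 MPa, ρ = 8950 kg/m³
  CFRP laminate: σ_y = 940.0 MPa, ρ = 1541 kg/m³
  nylon: σ_y = 72.39 MPa, ρ = 1130 kg/m³
  silicon carbide: σ_y = 527.0 MPa, ρ = 3169 kg/m³
  CFRP laminate: M = 19.9×10⁻³
  nylon: M = 7.53×10⁻³
  silicon carbide: M = 7.24×10⁻³
  nickel superalloy: M = 3.90×10⁻³
  copper: M = 1.89×10⁻³
CFRP laminate has the largest M.

CFRP laminate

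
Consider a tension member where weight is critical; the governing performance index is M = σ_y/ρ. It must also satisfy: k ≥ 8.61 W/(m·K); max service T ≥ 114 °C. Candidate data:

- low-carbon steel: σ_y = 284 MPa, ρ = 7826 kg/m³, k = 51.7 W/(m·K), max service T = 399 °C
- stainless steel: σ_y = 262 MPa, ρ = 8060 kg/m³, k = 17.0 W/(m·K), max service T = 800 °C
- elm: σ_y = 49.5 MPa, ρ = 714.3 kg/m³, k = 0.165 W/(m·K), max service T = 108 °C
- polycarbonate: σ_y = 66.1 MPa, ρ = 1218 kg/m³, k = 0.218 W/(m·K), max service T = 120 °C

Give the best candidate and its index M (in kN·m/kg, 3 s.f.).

low-carbon steel, M = 36.3 kN·m/kg

Screen on constraints: k ≥ 8.61 W/(m·K); max service T ≥ 114 °C. Survivors: low-carbon steel, stainless steel.
Evaluate M for each candidate:
  low-carbon steel: M = 36.3 kN·m/kg
  stainless steel: M = 32.5 kN·m/kg
Low-carbon steel ranks first.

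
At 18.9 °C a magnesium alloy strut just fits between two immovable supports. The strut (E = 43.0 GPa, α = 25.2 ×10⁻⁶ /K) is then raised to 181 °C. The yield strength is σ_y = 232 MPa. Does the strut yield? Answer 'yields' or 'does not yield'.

ΔT = 162.1 K. Constrained thermal stress σ = E·α·ΔT = 43.00×10³ MPa × 25.2×10⁻⁶ × 162.1 = 176 MPa (compressive).
Compare to σ_y = 232 MPa: σ < σ_y, so it does not yield.

does not yield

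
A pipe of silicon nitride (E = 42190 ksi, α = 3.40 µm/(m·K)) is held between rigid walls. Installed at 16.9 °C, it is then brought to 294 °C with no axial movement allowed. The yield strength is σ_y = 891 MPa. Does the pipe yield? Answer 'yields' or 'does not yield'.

E = 42190 ksi = 290.9 GPa.
ΔT = 277.1 K. Constrained thermal stress σ = E·α·ΔT = 290.9×10³ MPa × 3.40×10⁻⁶ × 277.1 = 274 MPa (compressive).
Compare to σ_y = 891 MPa: σ < σ_y, so it does not yield.

does not yield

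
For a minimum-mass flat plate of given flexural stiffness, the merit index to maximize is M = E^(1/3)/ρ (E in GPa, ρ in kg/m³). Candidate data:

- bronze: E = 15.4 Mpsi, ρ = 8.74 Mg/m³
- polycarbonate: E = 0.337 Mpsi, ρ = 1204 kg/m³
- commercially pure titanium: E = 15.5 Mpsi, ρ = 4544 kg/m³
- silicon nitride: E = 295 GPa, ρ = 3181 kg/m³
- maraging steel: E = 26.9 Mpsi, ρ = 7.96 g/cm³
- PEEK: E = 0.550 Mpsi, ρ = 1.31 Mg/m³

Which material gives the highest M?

After converting to SI:
  bronze: E = 106.2 GPa, ρ = 8740 kg/m³
  polycarbonate: E = 2.324 GPa, ρ = 1204 kg/m³
  commercially pure titanium: E = 106.9 GPa, ρ = 4544 kg/m³
  silicon nitride: E = 295.0 GPa, ρ = 3181 kg/m³
  maraging steel: E = 185.5 GPa, ρ = 7960 kg/m³
  PEEK: E = 3.792 GPa, ρ = 1310 kg/m³
  silicon nitride: M = 2.09×10⁻³
  PEEK: M = 1.19×10⁻³
  polycarbonate: M = 1.10×10⁻³
  commercially pure titanium: M = 1.04×10⁻³
  maraging steel: M = 0.716×10⁻³
  bronze: M = 0.542×10⁻³
Silicon nitride ranks first.

silicon nitride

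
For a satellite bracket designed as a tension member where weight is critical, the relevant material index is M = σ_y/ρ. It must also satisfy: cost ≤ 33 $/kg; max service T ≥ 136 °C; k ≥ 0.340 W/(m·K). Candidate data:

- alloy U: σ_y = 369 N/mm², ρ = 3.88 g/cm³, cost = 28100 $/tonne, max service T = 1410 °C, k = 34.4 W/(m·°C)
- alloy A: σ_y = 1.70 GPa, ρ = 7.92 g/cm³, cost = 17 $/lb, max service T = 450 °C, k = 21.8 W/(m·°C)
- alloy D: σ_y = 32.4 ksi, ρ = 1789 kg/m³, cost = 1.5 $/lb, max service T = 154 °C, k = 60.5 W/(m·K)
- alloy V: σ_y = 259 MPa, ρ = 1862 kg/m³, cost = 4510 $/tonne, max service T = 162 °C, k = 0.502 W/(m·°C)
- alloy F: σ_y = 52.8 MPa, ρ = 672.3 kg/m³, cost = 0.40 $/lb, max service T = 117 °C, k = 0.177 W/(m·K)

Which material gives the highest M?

alloy V

Screen on constraints: cost ≤ 33 $/kg; max service T ≥ 136 °C; k ≥ 0.340 W/(m·K). Survivors: alloy U, alloy D, alloy V.
After converting to SI:
  alloy U: σ_y = 369.0 MPa, ρ = 3880 kg/m³
  alloy D: σ_y = 223.4 MPa, ρ = 1789 kg/m³
  alloy V: σ_y = 259.0 MPa, ρ = 1862 kg/m³
  alloy V: M = 139 kN·m/kg
  alloy D: M = 125 kN·m/kg
  alloy U: M = 95.1 kN·m/kg
The maximum is for alloy V.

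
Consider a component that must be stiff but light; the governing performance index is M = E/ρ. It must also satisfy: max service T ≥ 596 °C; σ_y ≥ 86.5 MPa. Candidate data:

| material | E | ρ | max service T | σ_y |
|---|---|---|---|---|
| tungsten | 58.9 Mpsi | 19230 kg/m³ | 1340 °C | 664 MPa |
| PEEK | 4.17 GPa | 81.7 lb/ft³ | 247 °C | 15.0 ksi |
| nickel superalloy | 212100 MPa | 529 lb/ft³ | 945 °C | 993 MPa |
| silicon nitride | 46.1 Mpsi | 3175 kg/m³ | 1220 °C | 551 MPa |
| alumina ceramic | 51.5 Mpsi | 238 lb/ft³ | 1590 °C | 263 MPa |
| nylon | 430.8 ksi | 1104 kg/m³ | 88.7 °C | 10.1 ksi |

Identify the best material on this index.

silicon nitride

Screen on constraints: max service T ≥ 596 °C; σ_y ≥ 86.5 MPa. Survivors: tungsten, nickel superalloy, silicon nitride, alumina ceramic.
In SI units:
  tungsten: E = 406.1 GPa, ρ = 19230 kg/m³
  nickel superalloy: E = 212.1 GPa, ρ = 8474 kg/m³
  silicon nitride: E = 317.8 GPa, ρ = 3175 kg/m³
  alumina ceramic: E = 355.1 GPa, ρ = 3812 kg/m³
  silicon nitride: M = 100 MN·m/kg
  alumina ceramic: M = 93.1 MN·m/kg
  nickel superalloy: M = 25.0 MN·m/kg
  tungsten: M = 21.1 MN·m/kg
Silicon nitride ranks first.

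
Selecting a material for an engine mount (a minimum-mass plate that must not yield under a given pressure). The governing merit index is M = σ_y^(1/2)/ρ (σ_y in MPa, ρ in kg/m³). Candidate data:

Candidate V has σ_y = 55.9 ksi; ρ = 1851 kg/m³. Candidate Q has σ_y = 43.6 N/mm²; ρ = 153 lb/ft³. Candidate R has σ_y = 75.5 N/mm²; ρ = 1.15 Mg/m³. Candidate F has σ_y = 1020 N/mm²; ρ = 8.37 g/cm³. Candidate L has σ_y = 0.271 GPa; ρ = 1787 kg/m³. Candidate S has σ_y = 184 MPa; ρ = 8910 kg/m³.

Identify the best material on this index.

candidate V

Convert each candidate to consistent units, then evaluate M:
  candidate V: σ_y = 385.4 MPa, ρ = 1851 kg/m³
  candidate Q: σ_y = 43.60 MPa, ρ = 2451 kg/m³
  candidate R: σ_y = 75.50 MPa, ρ = 1150 kg/m³
  candidate F: σ_y = 1020 MPa, ρ = 8370 kg/m³
  candidate L: σ_y = 271.0 MPa, ρ = 1787 kg/m³
  candidate S: σ_y = 184.0 MPa, ρ = 8910 kg/m³
  candidate V: M = 10.6×10⁻³
  candidate L: M = 9.21×10⁻³
  candidate R: M = 7.56×10⁻³
  candidate F: M = 3.82×10⁻³
  candidate Q: M = 2.69×10⁻³
  candidate S: M = 1.52×10⁻³
Candidate V has the largest M.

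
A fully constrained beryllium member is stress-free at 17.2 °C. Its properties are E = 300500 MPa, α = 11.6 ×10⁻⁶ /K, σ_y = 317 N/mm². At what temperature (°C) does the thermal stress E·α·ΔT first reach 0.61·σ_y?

72.7 °C

E = 300500 MPa = 300.5 GPa.
σ_y = 317 N/mm² = 317.0 MPa.
E·α·ΔT = 193.4 MPa ⇒ ΔT = 193.4 / (300.5×10³ × 11.6×10⁻⁶) = 55.47 K.
T = 17.2 + 55.47 = 72.67 °C.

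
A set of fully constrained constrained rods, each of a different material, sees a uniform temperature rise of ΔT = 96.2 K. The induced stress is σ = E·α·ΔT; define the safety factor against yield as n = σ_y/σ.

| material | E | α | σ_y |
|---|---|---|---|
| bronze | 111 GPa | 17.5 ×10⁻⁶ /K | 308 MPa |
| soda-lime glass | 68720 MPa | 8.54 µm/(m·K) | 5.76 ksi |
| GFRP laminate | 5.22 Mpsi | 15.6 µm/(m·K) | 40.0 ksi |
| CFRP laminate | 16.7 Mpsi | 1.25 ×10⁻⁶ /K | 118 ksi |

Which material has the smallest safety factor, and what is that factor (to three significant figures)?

In consistent units (E in GPa, α in ×10⁻⁶/K, σ_y in MPa):
  bronze: E = 111.0, α = 17.5, σ_y = 308.0 → σ = 187 MPa, n = 1.65
  soda-lime glass: E = 68.72, α = 8.54, σ_y = 39.71 → σ = 56.5 MPa, n = 0.703
  GFRP laminate: E = 35.99, α = 15.6, σ_y = 275.8 → σ = 54.0 MPa, n = 5.11
  CFRP laminate: E = 115.1, α = 1.25, σ_y = 813.6 → σ = 13.8 MPa, n = 58.8
The minimum is soda-lime glass at n = 0.703.

soda-lime glass, n = 0.703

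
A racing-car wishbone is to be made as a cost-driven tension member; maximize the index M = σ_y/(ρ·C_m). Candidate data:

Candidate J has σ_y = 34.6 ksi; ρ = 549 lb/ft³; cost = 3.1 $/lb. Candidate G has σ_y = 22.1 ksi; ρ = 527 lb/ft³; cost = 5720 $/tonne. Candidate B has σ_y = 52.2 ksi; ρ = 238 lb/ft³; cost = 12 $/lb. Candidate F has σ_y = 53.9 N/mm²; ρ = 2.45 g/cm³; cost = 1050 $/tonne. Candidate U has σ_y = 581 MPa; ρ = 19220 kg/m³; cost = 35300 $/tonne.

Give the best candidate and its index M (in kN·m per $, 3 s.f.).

In SI units:
  candidate J: σ_y = 238.6 MPa, ρ = 8794 kg/m³, cost = 6.834 $/kg
  candidate G: σ_y = 152.4 MPa, ρ = 8442 kg/m³, cost = 5.720 $/kg
  candidate B: σ_y = 359.9 MPa, ρ = 3812 kg/m³, cost = 26.46 $/kg
  candidate F: σ_y = 53.90 MPa, ρ = 2450 kg/m³, cost = 1.050 $/kg
  candidate U: σ_y = 581.0 MPa, ρ = 19220 kg/m³, cost = 35.30 $/kg
  candidate F: M = 21.0 kN·m per $
  candidate J: M = 3.97 kN·m per $
  candidate B: M = 3.57 kN·m per $
  candidate G: M = 3.16 kN·m per $
  candidate U: M = 0.856 kN·m per $
Candidate F ranks first.

candidate F, M = 21.0 kN·m per $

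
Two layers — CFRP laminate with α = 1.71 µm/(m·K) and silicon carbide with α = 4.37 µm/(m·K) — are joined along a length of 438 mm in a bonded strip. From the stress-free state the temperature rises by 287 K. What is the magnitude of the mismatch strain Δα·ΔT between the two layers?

Δα = |1.71 − 4.37|×10⁻⁶/K = 2.66×10⁻⁶/K.
Mismatch strain = Δα·ΔT = 2.66×10⁻⁶ × 287.0 = 7.63×10⁻⁴.

7.63×10⁻⁴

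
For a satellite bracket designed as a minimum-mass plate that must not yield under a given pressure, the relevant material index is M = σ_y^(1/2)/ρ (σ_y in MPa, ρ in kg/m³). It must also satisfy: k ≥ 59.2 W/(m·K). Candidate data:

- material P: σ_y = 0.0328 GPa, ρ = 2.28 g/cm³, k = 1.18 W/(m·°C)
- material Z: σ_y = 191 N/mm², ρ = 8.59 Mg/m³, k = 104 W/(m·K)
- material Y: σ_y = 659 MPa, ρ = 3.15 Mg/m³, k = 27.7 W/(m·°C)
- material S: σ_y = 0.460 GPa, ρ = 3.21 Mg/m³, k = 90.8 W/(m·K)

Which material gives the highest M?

material S

Screen on constraints: k ≥ 59.2 W/(m·K). Survivors: material Z, material S.
In SI units:
  material Z: σ_y = 191.0 MPa, ρ = 8590 kg/m³
  material S: σ_y = 460.0 MPa, ρ = 3210 kg/m³
  material S: M = 6.68×10⁻³
  material Z: M = 1.61×10⁻³
The maximum is for material S.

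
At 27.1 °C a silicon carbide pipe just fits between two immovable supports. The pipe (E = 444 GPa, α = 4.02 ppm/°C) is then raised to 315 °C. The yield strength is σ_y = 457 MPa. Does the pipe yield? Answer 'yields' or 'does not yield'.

ΔT = 287.9 K. Constrained thermal stress σ = E·α·ΔT = 444.0×10³ MPa × 4.02×10⁻⁶ × 287.9 = 514 MPa (compressive).
Compare to σ_y = 457 MPa: σ ≥ σ_y, so it yields.

yields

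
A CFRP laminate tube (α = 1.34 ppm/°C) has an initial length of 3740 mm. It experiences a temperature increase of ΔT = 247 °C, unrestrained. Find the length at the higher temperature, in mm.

ΔL = α·L₀·ΔT = 1.34×10⁻⁶ × 3740 mm × 247.0 K = 1.24 mm.
L = L₀ + ΔL = 3740 + 1.24 = 3741.2 mm.

3741.2 mm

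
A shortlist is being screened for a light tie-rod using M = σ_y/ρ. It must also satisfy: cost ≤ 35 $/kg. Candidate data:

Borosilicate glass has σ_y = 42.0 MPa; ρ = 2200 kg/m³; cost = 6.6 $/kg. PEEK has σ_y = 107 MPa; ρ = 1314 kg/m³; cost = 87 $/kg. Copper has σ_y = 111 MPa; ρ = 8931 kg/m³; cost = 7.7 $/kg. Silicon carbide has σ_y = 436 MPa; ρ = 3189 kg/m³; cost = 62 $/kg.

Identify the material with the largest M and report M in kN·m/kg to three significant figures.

borosilicate glass, M = 19.1 kN·m/kg

Screen on constraints: cost ≤ 35 $/kg. Survivors: borosilicate glass, copper.
Per-candidate index values:
  borosilicate glass: M = 19.1 kN·m/kg
  copper: M = 12.4 kN·m/kg
Borosilicate glass ranks first.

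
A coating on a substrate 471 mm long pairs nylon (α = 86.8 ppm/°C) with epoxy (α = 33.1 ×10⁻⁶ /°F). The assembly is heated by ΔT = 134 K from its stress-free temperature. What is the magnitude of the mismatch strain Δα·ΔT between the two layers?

3.65×10⁻³

epoxy: α = 33.1×10⁻⁶/°F × 9/5 = 59.6×10⁻⁶/K.
Δα = |86.8 − 59.6|×10⁻⁶/K = 27.2×10⁻⁶/K.
Mismatch strain = Δα·ΔT = 27.2×10⁻⁶ × 134.0 = 3.65×10⁻³.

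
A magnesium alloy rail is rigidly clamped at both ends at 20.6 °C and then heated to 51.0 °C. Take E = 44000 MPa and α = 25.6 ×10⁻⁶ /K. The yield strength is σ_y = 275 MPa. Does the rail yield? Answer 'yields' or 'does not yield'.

E = 44000 MPa = 44.00 GPa.
ΔT = 30.40 K. Constrained thermal stress σ = E·α·ΔT = 44.00×10³ MPa × 25.6×10⁻⁶ × 30.40 = 34.2 MPa (compressive).
Compare to σ_y = 275 MPa: σ < σ_y, so it does not yield.

does not yield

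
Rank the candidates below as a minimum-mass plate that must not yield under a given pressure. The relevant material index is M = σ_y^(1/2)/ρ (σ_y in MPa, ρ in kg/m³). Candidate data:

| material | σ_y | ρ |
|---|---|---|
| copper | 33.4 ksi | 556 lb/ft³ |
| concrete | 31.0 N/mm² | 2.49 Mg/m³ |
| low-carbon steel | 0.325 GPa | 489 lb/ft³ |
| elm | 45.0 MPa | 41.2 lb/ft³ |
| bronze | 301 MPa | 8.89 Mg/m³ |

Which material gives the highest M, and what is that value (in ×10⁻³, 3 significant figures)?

elm, M = 10.2×10⁻³

Putting every candidate on a common basis:
  copper: σ_y = 230.3 MPa, ρ = 8906 kg/m³
  concrete: σ_y = 31.00 MPa, ρ = 2490 kg/m³
  low-carbon steel: σ_y = 325.0 MPa, ρ = 7833 kg/m³
  elm: σ_y = 45.00 MPa, ρ = 660.0 kg/m³
  bronze: σ_y = 301.0 MPa, ρ = 8890 kg/m³
  elm: M = 10.2×10⁻³
  low-carbon steel: M = 2.30×10⁻³
  concrete: M = 2.24×10⁻³
  bronze: M = 1.95×10⁻³
  copper: M = 1.70×10⁻³
Elm has the largest M.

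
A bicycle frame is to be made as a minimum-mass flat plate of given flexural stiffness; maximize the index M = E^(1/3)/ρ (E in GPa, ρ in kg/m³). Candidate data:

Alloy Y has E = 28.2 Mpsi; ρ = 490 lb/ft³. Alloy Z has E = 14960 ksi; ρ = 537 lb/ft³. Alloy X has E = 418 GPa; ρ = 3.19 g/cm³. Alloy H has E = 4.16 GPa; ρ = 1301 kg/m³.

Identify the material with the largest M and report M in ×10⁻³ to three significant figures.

alloy X, M = 2.34×10⁻³

Normalizing units and computing the index:
  alloy Y: E = 194.4 GPa, ρ = 7849 kg/m³
  alloy Z: E = 103.1 GPa, ρ = 8602 kg/m³
  alloy X: E = 418.0 GPa, ρ = 3190 kg/m³
  alloy H: E = 4.160 GPa, ρ = 1301 kg/m³
  alloy X: M = 2.34×10⁻³
  alloy H: M = 1.24×10⁻³
  alloy Y: M = 0.738×10⁻³
  alloy Z: M = 0.545×10⁻³
The maximum is for alloy X.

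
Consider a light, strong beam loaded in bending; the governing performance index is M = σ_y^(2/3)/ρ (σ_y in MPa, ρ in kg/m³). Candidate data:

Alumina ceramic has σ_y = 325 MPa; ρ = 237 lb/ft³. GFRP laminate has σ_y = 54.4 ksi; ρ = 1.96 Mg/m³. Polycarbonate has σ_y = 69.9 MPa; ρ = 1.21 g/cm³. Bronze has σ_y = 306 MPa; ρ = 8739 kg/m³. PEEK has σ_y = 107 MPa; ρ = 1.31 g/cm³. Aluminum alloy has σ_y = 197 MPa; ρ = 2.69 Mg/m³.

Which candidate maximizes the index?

Convert each candidate to consistent units, then evaluate M:
  alumina ceramic: σ_y = 325.0 MPa, ρ = 3796 kg/m³
  GFRP laminate: σ_y = 375.1 MPa, ρ = 1960 kg/m³
  polycarbonate: σ_y = 69.90 MPa, ρ = 1210 kg/m³
  bronze: σ_y = 306.0 MPa, ρ = 8739 kg/m³
  PEEK: σ_y = 107.0 MPa, ρ = 1310 kg/m³
  aluminum alloy: σ_y = 197.0 MPa, ρ = 2690 kg/m³
  GFRP laminate: M = 26.5×10⁻³
  PEEK: M = 17.2×10⁻³
  polycarbonate: M = 14.0×10⁻³
  aluminum alloy: M = 12.6×10⁻³
  alumina ceramic: M = 12.5×10⁻³
  bronze: M = 5.20×10⁻³
The maximum is for GFRP laminate.

GFRP laminate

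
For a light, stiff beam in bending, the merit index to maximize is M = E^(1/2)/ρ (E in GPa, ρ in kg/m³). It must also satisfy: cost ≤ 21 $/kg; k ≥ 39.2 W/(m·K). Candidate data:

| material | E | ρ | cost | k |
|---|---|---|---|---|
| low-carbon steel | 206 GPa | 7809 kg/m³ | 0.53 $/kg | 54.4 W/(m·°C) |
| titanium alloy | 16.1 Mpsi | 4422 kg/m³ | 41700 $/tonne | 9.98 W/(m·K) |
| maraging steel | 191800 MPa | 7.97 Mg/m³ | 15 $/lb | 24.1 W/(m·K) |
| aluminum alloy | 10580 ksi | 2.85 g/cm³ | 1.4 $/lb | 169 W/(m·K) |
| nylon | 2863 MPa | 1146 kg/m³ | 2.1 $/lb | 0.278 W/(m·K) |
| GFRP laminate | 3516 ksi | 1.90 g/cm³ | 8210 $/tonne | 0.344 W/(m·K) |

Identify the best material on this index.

aluminum alloy

Screen on constraints: cost ≤ 21 $/kg; k ≥ 39.2 W/(m·K). Survivors: low-carbon steel, aluminum alloy.
Convert each candidate to consistent units, then evaluate M:
  low-carbon steel: E = 206.0 GPa, ρ = 7809 kg/m³
  aluminum alloy: E = 72.95 GPa, ρ = 2850 kg/m³
  aluminum alloy: M = 3.00×10⁻³
  low-carbon steel: M = 1.84×10⁻³
Aluminum alloy has the largest M.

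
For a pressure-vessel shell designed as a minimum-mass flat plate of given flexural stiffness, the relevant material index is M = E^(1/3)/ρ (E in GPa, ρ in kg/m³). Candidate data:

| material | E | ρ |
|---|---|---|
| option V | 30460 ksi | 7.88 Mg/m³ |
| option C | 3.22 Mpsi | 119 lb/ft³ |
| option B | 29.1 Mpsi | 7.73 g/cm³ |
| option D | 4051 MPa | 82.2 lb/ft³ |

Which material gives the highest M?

Normalizing units and computing the index:
  option V: E = 210.0 GPa, ρ = 7880 kg/m³
  option C: E = 22.20 GPa, ρ = 1906 kg/m³
  option B: E = 200.6 GPa, ρ = 7730 kg/m³
  option D: E = 4.051 GPa, ρ = 1317 kg/m³
  option C: M = 1.47×10⁻³
  option D: M = 1.21×10⁻³
  option B: M = 0.757×10⁻³
  option V: M = 0.754×10⁻³
Option C ranks first.

option C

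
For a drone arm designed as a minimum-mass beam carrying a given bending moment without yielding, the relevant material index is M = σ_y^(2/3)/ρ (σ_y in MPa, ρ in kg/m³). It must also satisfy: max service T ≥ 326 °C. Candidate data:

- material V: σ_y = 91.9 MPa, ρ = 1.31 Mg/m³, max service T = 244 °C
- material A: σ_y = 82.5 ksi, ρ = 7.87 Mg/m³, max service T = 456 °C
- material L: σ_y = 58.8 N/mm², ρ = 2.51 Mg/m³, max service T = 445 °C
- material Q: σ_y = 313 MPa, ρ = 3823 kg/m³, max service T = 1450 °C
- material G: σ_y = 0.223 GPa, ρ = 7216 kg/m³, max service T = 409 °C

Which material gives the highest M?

Screen on constraints: max service T ≥ 326 °C. Survivors: material A, material L, material Q, material G.
Convert each candidate to consistent units, then evaluate M:
  material A: σ_y = 568.8 MPa, ρ = 7870 kg/m³
  material L: σ_y = 58.80 MPa, ρ = 2510 kg/m³
  material Q: σ_y = 313.0 MPa, ρ = 3823 kg/m³
  material G: σ_y = 223.0 MPa, ρ = 7216 kg/m³
  material Q: M = 12.1×10⁻³
  material A: M = 8.72×10⁻³
  material L: M = 6.02×10⁻³
  material G: M = 5.10×10⁻³
Material Q ranks first.

material Q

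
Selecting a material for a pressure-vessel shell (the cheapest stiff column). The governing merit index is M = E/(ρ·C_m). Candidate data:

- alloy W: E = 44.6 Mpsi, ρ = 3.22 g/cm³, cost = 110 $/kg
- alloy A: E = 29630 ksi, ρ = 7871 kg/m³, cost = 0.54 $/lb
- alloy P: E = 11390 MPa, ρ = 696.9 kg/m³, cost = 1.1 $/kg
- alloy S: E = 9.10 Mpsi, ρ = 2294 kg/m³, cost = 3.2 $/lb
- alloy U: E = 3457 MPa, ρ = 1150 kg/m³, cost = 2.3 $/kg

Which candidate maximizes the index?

Convert each candidate to consistent units, then evaluate M:
  alloy W: E = 307.5 GPa, ρ = 3220 kg/m³, cost = 110.0 $/kg
  alloy A: E = 204.3 GPa, ρ = 7871 kg/m³, cost = 1.190 $/kg
  alloy P: E = 11.39 GPa, ρ = 696.9 kg/m³, cost = 1.100 $/kg
  alloy S: E = 62.74 GPa, ρ = 2294 kg/m³, cost = 7.055 $/kg
  alloy U: E = 3.457 GPa, ρ = 1150 kg/m³, cost = 2.300 $/kg
  alloy A: M = 21.8 MN·m per $
  alloy P: M = 14.9 MN·m per $
  alloy S: M = 3.88 MN·m per $
  alloy U: M = 1.31 MN·m per $
  alloy W: M = 0.868 MN·m per $
The maximum is for alloy A.

alloy A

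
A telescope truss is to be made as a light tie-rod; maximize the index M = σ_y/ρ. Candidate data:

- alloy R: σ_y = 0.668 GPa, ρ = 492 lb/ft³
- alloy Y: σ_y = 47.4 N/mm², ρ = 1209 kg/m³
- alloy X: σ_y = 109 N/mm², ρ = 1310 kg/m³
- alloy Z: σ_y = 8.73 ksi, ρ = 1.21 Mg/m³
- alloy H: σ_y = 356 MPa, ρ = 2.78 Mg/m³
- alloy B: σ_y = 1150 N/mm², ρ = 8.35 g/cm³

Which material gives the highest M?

alloy B

Putting every candidate on a common basis:
  alloy R: σ_y = 668.0 MPa, ρ = 7881 kg/m³
  alloy Y: σ_y = 47.40 MPa, ρ = 1209 kg/m³
  alloy X: σ_y = 109.0 MPa, ρ = 1310 kg/m³
  alloy Z: σ_y = 60.19 MPa, ρ = 1210 kg/m³
  alloy H: σ_y = 356.0 MPa, ρ = 2780 kg/m³
  alloy B: σ_y = 1150 MPa, ρ = 8350 kg/m³
  alloy B: M = 138 kN·m/kg
  alloy H: M = 128 kN·m/kg
  alloy R: M = 84.8 kN·m/kg
  alloy X: M = 83.2 kN·m/kg
  alloy Z: M = 49.7 kN·m/kg
  alloy Y: M = 39.2 kN·m/kg
Alloy B has the largest M.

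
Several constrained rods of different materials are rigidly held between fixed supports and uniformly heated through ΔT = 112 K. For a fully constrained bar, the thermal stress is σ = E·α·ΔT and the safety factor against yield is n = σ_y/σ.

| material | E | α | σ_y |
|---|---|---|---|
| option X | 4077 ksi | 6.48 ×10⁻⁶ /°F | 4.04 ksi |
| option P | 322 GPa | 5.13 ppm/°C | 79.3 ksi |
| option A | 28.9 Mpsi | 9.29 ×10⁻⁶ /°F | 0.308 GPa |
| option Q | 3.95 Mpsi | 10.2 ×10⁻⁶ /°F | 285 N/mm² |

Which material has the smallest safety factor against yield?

In consistent units (E in GPa, α in ×10⁻⁶/K, σ_y in MPa):
  option X: E = 28.11, α = 11.7, σ_y = 27.85 → σ = 36.7 MPa, n = 0.759
  option P: E = 322.0, α = 5.13, σ_y = 546.8 → σ = 185 MPa, n = 2.96
  option A: E = 199.3, α = 16.7, σ_y = 308.0 → σ = 373 MPa, n = 0.825
  option Q: E = 27.23, α = 18.4, σ_y = 285.0 → σ = 56.0 MPa, n = 5.09
Smallest n: option X with n = 0.759.

option X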